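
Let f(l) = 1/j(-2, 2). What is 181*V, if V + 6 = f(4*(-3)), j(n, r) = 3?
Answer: -3077/3 ≈ -1025.7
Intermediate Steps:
f(l) = 1/3
V = -17/3 (V = -6 + 1/3 = -17/3 ≈ -5.6667)
181*V = 181*(-17/3) = -3077/3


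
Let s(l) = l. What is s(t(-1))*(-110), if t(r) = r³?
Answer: 110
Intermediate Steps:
s(t(-1))*(-110) = (-1)³*(-110) = -1*(-110) = 110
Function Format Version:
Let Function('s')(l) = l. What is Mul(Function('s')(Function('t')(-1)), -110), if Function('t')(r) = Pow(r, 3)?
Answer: 110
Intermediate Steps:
Mul(Function('s')(Function('t')(-1)), -110) = Mul(Pow(-1, 3), -110) = Mul(-1, -110) = 110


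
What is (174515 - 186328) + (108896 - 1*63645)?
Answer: 33438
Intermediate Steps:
(174515 - 186328) + (108896 - 1*63645) = -11813 + (108896 - 63645) = -11813 + 45251 = 33438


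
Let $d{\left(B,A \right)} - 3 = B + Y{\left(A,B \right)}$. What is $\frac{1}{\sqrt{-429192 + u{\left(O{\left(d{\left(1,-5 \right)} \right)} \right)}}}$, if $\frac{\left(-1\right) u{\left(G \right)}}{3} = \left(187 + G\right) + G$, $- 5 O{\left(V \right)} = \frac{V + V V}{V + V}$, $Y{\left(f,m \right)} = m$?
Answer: $- \frac{i \sqrt{10743735}}{2148747} \approx - 0.0015254 i$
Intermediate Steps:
$d{\left(B,A \right)} = 3 + 2 B$ ($d{\left(B,A \right)} = 3 + \left(B + B\right) = 3 + 2 B$)
$O{\left(V \right)} = - \frac{V + V^{2}}{10 V}$ ($O{\left(V \right)} = - \frac{\left(V + V V\right) \frac{1}{V + V}}{5} = - \frac{\left(V + V^{2}\right) \frac{1}{2 V}}{5} = - \frac{\frac{1}{2} \frac{1}{V} \left(V + V^{2}\right)}{5} = - \frac{V + V^{2}}{10 V}$)
$u{\left(G \right)} = -561 - 6 G$ ($u{\left(G \right)} = - 3 \left(\left(187 + G\right) + G\right) = - 3 \left(187 + 2 G\right) = -561 - 6 G$)
$\frac{1}{\sqrt{-429192 + u{\left(O{\left(d{\left(1,-5 \right)} \right)} \right)}}} = \frac{1}{\sqrt{-429192 - \left(561 + 6 \left(- \frac{1}{10} - \frac{3 + 2 \cdot 1}{10}\right)\right)}} = \frac{1}{\sqrt{-429192 - \left(561 + 6 \left(- \frac{1}{10} - \frac{3 + 2}{10}\right)\right)}} = \frac{1}{\sqrt{-429192 - \left(561 + 6 \left(- \frac{1}{10} - \frac{1}{2}\right)\right)}} = \frac{1}{\sqrt{-429192 - \frac{2787}{5}}} = \frac{1}{\sqrt{- \frac{2148747}{5}}} = \frac{1}{\frac{1}{5} i \sqrt{10743735}} = - \frac{i \sqrt{10743735}}{2148747}$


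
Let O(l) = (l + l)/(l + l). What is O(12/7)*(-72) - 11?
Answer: -83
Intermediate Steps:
O(l) = 1 (O(l) = (2*l)/((2*l)) = (2*l)*(1/(2*l)) = 1)
O(12/7)*(-72) - 11 = 1*(-72) - 11 = -72 - 11 = -83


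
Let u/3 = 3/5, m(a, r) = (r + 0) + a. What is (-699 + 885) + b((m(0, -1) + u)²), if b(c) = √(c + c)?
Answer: 186 + 4*√2/5 ≈ 187.13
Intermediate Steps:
m(a, r) = a + r (m(a, r) = r + a = a + r)
u = 9/5 (u = 3*(3/5) = 3*(3*(⅕)) = 3*(⅗) = 9/5 ≈ 1.8000)
b(c) = √2*√c (b(c) = √(2*c) = √2*√c)
(-699 + 885) + b((m(0, -1) + u)²) = (-699 + 885) + √2*√(((0 - 1) + 9/5)²) = 186 + √2*√((-1 + 9/5)²) = 186 + √2*√((⅘)²) = 186 + √2*√(16/25) = 186 + √2*(⅘) = 186 + 4*√2/5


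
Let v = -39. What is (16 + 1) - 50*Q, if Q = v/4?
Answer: 1009/2 ≈ 504.50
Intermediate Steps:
Q = -39/4 ≈ -9.7500
(16 + 1) - 50*Q = (16 + 1) - 50*(-39/4) = 17 + 975/2 = 1009/2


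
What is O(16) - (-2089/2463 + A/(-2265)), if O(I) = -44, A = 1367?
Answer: -26373786/619855 ≈ -42.548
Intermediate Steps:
O(16) - (-2089/2463 + A/(-2265)) = -44 - (-2089/2463 + 1367/(-2265)) = -44 - (-2089*1/2463 + 1367*(-1/2265)) = -44 - (-2089/2463 - 1367/2265) = -44 - 1*(-899834/619855) = -44 + 899834/619855 = -26373786/619855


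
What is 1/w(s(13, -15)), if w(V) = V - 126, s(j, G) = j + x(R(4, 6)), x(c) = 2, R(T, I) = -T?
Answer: -1/111 ≈ -0.0090090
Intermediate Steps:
s(j, G) = 2 + j (s(j, G) = j + 2 = 2 + j)
w(V) = -126 + V
1/w(s(13, -15)) = 1/(-126 + (2 + 13)) = 1/(-126 + 15) = 1/(-111) = -1/111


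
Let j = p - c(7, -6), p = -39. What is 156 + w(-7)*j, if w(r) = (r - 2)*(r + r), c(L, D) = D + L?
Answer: -4884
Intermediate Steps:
j = -40 (j = -39 - (-6 + 7) = -39 - 1*1 = -39 - 1 = -40)
w(r) = 2*r*(-2 + r) (w(r) = (-2 + r)*(2*r) = 2*r*(-2 + r))
156 + w(-7)*j = 156 + (2*(-7)*(-2 - 7))*(-40) = 156 + (2*(-7)*(-9))*(-40) = 156 + 126*(-40) = 156 - 5040 = -4884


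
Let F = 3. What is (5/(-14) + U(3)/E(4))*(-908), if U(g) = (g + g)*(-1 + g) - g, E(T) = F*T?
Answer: -2497/7 ≈ -356.71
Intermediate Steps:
E(T) = 3*T
U(g) = -g + 2*g*(-1 + g) (U(g) = (2*g)*(-1 + g) - g = 2*g*(-1 + g) - g = -g + 2*g*(-1 + g))
(5/(-14) + U(3)/E(4))*(-908) = (5/(-14) + (3*(-3 + 2*3))/((3*4)))*(-908) = (5*(-1/14) + (3*(-3 + 6))/12)*(-908) = (-5/14 + (3*3)*(1/12))*(-908) = (-5/14 + 9*(1/12))*(-908) = (-5/14 + ¾)*(-908) = (11/28)*(-908) = -2497/7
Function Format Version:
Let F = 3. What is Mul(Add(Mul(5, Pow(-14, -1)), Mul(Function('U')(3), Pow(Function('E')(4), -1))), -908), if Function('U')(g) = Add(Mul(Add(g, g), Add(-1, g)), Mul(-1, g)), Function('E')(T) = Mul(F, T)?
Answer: Rational(-2497, 7) ≈ -356.71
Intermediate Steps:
Function('E')(T) = Mul(3, T)
Function('U')(g) = Add(Mul(-1, g), Mul(2, g, Add(-1, g))) (Function('U')(g) = Add(Mul(Mul(2, g), Add(-1, g)), Mul(-1, g)) = Add(Mul(2, g, Add(-1, g)), Mul(-1, g)) = Add(Mul(-1, g), Mul(2, g, Add(-1, g))))
Mul(Add(Mul(5, Pow(-14, -1)), Mul(Function('U')(3), Pow(Function('E')(4), -1))), -908) = Mul(Add(Mul(5, Pow(-14, -1)), Mul(Mul(3, Add(-3, Mul(2, 3))), Pow(Mul(3, 4), -1))), -908) = Mul(Add(Mul(5, Rational(-1, 14)), Mul(Mul(3, Add(-3, 6)), Pow(12, -1))), -908) = Mul(Add(Rational(-5, 14), Mul(Mul(3, 3), Rational(1, 12))), -908) = Mul(Add(Rational(-5, 14), Mul(9, Rational(1, 12))), -908) = Mul(Add(Rational(-5, 14), Rational(3, 4)), -908) = Mul(Rational(11, 28), -908) = Rational(-2497, 7)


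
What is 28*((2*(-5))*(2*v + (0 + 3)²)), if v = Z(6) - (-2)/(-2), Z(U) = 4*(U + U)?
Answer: -28840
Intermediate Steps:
Z(U) = 8*U (Z(U) = 4*(2*U) = 8*U)
v = 47 (v = 8*6 - (-2)/(-2) = 48 - (-2)*(-1)/2 = 48 - 1*1 = 48 - 1 = 47)
28*((2*(-5))*(2*v + (0 + 3)²)) = 28*((2*(-5))*(2*47 + (0 + 3)²)) = 28*(-10*(94 + 3²)) = 28*(-10*(94 + 9)) = 28*(-10*103) = 28*(-1030) = -28840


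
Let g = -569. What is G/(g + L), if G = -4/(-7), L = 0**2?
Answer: -4/3983 ≈ -0.0010043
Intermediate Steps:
L = 0
G = 4/7 (G = -4*(-1/7) = 4/7 ≈ 0.57143)
G/(g + L) = (4/7)/(-569 + 0) = (4/7)/(-569) = -1/569*4/7 = -4/3983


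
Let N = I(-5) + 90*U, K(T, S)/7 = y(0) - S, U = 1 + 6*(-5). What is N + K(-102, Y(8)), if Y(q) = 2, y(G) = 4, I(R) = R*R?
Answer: -2571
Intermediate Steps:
I(R) = R**2
U = -29 (U = 1 - 30 = -29)
K(T, S) = 28 - 7*S (K(T, S) = 7*(4 - S) = 28 - 7*S)
N = -2585 (N = (-5)**2 + 90*(-29) = 25 - 2610 = -2585)
N + K(-102, Y(8)) = -2585 + (28 - 7*2) = -2585 + (28 - 14) = -2585 + 14 = -2571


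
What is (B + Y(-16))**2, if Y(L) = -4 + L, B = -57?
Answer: 5929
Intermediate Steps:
(B + Y(-16))**2 = (-57 + (-4 - 16))**2 = (-57 - 20)**2 = (-77)**2 = 5929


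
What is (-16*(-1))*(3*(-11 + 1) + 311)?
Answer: 4496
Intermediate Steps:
(-16*(-1))*(3*(-11 + 1) + 311) = 16*(3*(-10) + 311) = 16*(-30 + 311) = 16*281 = 4496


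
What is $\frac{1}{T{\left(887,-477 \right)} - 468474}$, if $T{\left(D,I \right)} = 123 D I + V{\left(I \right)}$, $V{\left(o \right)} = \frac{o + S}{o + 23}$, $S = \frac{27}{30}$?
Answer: $- \frac{4540}{238393810779} \approx -1.9044 \cdot 10^{-8}$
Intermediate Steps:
$S = \frac{9}{10}$ ($S = 27 \cdot \frac{1}{30} = \frac{9}{10} \approx 0.9$)
$V{\left(o \right)} = \frac{\frac{9}{10} + o}{23 + o}$ ($V{\left(o \right)} = \frac{o + \frac{9}{10}}{o + 23} = \frac{\frac{9}{10} + o}{23 + o}$)
$T{\left(D,I \right)} = \frac{\frac{9}{10} + I}{23 + I} + 123 D I$ ($T{\left(D,I \right)} = 123 D I + \frac{\frac{9}{10} + I}{23 + I} = \frac{\frac{9}{10} + I}{23 + I} + 123 D I$)
$\frac{1}{T{\left(887,-477 \right)} - 468474} = \frac{1}{\frac{\frac{9}{10} - 477 + 123 \cdot 887 \left(-477\right) \left(23 - 477\right)}{23 - 477} - 468474} = \frac{1}{\frac{\frac{9}{10} - 477 + 123 \cdot 887 \left(-477\right) \left(-454\right)}{-454} - 468474} = \frac{1}{- \frac{\frac{9}{10} - 477 + 23626694358}{454} - 468474} = \frac{1}{\left(- \frac{1}{454}\right) \frac{236266938819}{10} - 468474} = \frac{1}{- \frac{236266938819}{4540} - 468474} = \frac{1}{- \frac{238393810779}{4540}} = - \frac{4540}{238393810779}$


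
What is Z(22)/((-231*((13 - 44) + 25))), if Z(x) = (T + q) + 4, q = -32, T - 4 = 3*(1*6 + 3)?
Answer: 1/462 ≈ 0.0021645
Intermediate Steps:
T = 31 (T = 4 + 3*(1*6 + 3) = 4 + 3*(6 + 3) = 4 + 3*9 = 4 + 27 = 31)
Z(x) = 3 (Z(x) = (31 - 32) + 4 = -1 + 4 = 3)
Z(22)/((-231*((13 - 44) + 25))) = 3/((-231*((13 - 44) + 25))) = 3/((-231*(-31 + 25))) = 3/((-231*(-6))) = 3/1386 = 3*(1/1386) = 1/462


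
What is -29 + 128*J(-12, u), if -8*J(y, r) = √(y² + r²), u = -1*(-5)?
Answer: -237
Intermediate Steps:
u = 5
J(y, r) = -√(r² + y²)/8 (J(y, r) = -√(y² + r²)/8 = -√(r² + y²)/8)
-29 + 128*J(-12, u) = -29 + 128*(-√(5² + (-12)²)/8) = -29 + 128*(-√(25 + 144)/8) = -29 + 128*(-√169/8) = -29 + 128*(-⅛*13) = -29 + 128*(-13/8) = -29 - 208 = -237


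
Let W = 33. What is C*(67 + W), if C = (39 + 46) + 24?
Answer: 10900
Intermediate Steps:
C = 109 (C = 85 + 24 = 109)
C*(67 + W) = 109*(67 + 33) = 109*100 = 10900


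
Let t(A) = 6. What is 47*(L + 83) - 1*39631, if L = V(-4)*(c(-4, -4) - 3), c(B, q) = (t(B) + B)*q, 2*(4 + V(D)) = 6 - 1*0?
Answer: -35213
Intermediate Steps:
V(D) = -1 (V(D) = -4 + (6 - 1*0)/2 = -4 + (6 + 0)/2 = -4 + (½)*6 = -4 + 3 = -1)
c(B, q) = q*(6 + B) (c(B, q) = (6 + B)*q = q*(6 + B))
L = 11 (L = -(-4*(6 - 4) - 3) = -(-4*2 - 3) = -(-8 - 3) = -1*(-11) = 11)
47*(L + 83) - 1*39631 = 47*(11 + 83) - 1*39631 = 47*94 - 39631 = 4418 - 39631 = -35213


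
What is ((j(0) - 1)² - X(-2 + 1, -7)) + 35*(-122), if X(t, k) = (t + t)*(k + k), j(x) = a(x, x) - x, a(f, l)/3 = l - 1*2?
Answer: -4249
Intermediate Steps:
a(f, l) = -6 + 3*l (a(f, l) = 3*(l - 1*2) = 3*(l - 2) = 3*(-2 + l) = -6 + 3*l)
j(x) = -6 + 2*x (j(x) = (-6 + 3*x) - x = -6 + 2*x)
X(t, k) = 4*k*t (X(t, k) = (2*t)*(2*k) = 4*k*t)
((j(0) - 1)² - X(-2 + 1, -7)) + 35*(-122) = (((-6 + 2*0) - 1)² - 4*(-7)*(-2 + 1)) + 35*(-122) = (((-6 + 0) - 1)² - 4*(-7)*(-1)) - 4270 = ((-6 - 1)² - 1*28) - 4270 = ((-7)² - 28) - 4270 = (49 - 28) - 4270 = 21 - 4270 = -4249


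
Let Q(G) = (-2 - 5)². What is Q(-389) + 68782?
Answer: 68831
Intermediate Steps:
Q(G) = 49 (Q(G) = (-7)² = 49)
Q(-389) + 68782 = 49 + 68782 = 68831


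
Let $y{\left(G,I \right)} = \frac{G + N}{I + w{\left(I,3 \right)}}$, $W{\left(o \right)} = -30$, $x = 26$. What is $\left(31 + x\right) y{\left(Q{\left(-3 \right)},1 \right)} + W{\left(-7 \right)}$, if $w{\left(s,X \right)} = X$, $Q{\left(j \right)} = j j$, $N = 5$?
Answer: $\frac{339}{2} \approx 169.5$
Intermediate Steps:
$Q{\left(j \right)} = j^{2}$
$y{\left(G,I \right)} = \frac{5 + G}{3 + I}$ ($y{\left(G,I \right)} = \frac{G + 5}{I + 3} = \frac{5 + G}{3 + I}$)
$\left(31 + x\right) y{\left(Q{\left(-3 \right)},1 \right)} + W{\left(-7 \right)} = \left(31 + 26\right) \frac{5 + \left(-3\right)^{2}}{3 + 1} - 30 = 57 \frac{5 + 9}{4} - 30 = 57 \cdot \frac{1}{4} \cdot 14 - 30 = 57 \cdot \frac{7}{2} - 30 = \frac{399}{2} - 30 = \frac{339}{2}$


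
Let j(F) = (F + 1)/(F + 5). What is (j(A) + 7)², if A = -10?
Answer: 1936/25 ≈ 77.440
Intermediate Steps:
j(F) = (1 + F)/(5 + F)
(j(A) + 7)² = ((1 - 10)/(5 - 10) + 7)² = (-9/(-5) + 7)² = (-⅕*(-9) + 7)² = (9/5 + 7)² = (44/5)² = 1936/25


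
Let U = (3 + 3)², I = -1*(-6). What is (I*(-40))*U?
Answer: -8640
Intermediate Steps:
I = 6
U = 36 (U = 6² = 36)
(I*(-40))*U = (6*(-40))*36 = -240*36 = -8640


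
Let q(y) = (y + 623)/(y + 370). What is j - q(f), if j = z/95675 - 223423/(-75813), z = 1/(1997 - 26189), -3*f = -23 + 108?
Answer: 2893464533937713/2398151022825600 ≈ 1.2065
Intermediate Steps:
f = -85/3 (f = -(-23 + 108)/3 = -⅓*85 = -85/3 ≈ -28.333)
z = -1/24192 (z = 1/(-24192) = -1/24192 ≈ -4.1336e-5)
q(y) = (623 + y)/(370 + y)
j = 172376027888329/58491488361600 (j = -1/24192/95675 - 223423/(-75813) = -1/24192*1/95675 - 223423*(-1/75813) = -1/2314569600 + 223423/75813 = 172376027888329/58491488361600 ≈ 2.9470)
j - q(f) = 172376027888329/58491488361600 - (623 - 85/3)/(370 - 85/3) = 172376027888329/58491488361600 - 1784/(1025/3*3) = 172376027888329/58491488361600 - 3*1784/(1025*3) = 172376027888329/58491488361600 - 1*1784/1025 = 172376027888329/58491488361600 - 1784/1025 = 2893464533937713/2398151022825600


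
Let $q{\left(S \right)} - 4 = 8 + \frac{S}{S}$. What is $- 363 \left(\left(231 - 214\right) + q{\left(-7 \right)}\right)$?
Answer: $-10890$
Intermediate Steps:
$q{\left(S \right)} = 13$ ($q{\left(S \right)} = 4 + \left(8 + \frac{S}{S}\right) = 4 + \left(8 + 1\right) = 4 + 9 = 13$)
$- 363 \left(\left(231 - 214\right) + q{\left(-7 \right)}\right) = - 363 \left(\left(231 - 214\right) + 13\right) = - 363 \left(17 + 13\right) = \left(-363\right) 30 = -10890$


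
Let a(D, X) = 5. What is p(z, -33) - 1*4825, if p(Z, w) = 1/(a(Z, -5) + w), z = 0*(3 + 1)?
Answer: -135101/28 ≈ -4825.0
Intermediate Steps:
z = 0 (z = 0*4 = 0)
p(Z, w) = 1/(5 + w)
p(z, -33) - 1*4825 = 1/(5 - 33) - 1*4825 = 1/(-28) - 4825 = -1/28 - 4825 = -135101/28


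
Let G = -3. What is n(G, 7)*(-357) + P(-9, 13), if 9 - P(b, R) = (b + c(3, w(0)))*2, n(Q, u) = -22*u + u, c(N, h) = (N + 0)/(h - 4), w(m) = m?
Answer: 105015/2 ≈ 52508.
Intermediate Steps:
c(N, h) = N/(-4 + h)
n(Q, u) = -21*u
P(b, R) = 21/2 - 2*b (P(b, R) = 9 - (b + 3/(-4 + 0))*2 = 9 - (b + 3/(-4))*2 = 9 - (b + 3*(-¼))*2 = 9 - (b - ¾)*2 = 9 - (-¾ + b)*2 = 9 - (-3/2 + 2*b) = 9 + (3/2 - 2*b) = 21/2 - 2*b)
n(G, 7)*(-357) + P(-9, 13) = -21*7*(-357) + (21/2 - 2*(-9)) = -147*(-357) + (21/2 + 18) = 52479 + 57/2 = 105015/2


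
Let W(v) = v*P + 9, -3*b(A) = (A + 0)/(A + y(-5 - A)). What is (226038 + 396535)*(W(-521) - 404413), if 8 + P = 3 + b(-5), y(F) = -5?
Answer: -1500570892429/6 ≈ -2.5010e+11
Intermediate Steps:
b(A) = -A/(3*(-5 + A)) (b(A) = -(A + 0)/(3*(A - 5)) = -A/(3*(-5 + A)))
P = -31/6 (P = -8 + (3 - 1*(-5)/(-15 + 3*(-5))) = -8 + (3 - 1*(-5)/(-15 - 15)) = -8 + (3 - 1*(-5)/(-30)) = -8 + (3 - 1*(-5)*(-1/30)) = -8 + (3 - ⅙) = -8 + 17/6 = -31/6 ≈ -5.1667)
W(v) = 9 - 31*v/6 (W(v) = v*(-31/6) + 9 = -31*v/6 + 9 = 9 - 31*v/6)
(226038 + 396535)*(W(-521) - 404413) = (226038 + 396535)*((9 - 31/6*(-521)) - 404413) = 622573*((9 + 16151/6) - 404413) = 622573*(16205/6 - 404413) = 622573*(-2410273/6) = -1500570892429/6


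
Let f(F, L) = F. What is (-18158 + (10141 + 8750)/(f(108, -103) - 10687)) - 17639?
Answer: -378715354/10579 ≈ -35799.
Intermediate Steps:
(-18158 + (10141 + 8750)/(f(108, -103) - 10687)) - 17639 = (-18158 + (10141 + 8750)/(108 - 10687)) - 17639 = (-18158 + 18891/(-10579)) - 17639 = (-18158 + 18891*(-1/10579)) - 17639 = (-18158 - 18891/10579) - 17639 = -192112373/10579 - 17639 = -378715354/10579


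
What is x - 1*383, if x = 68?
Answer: -315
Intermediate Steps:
x - 1*383 = 68 - 1*383 = 68 - 383 = -315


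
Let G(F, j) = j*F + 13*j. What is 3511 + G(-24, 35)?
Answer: 3126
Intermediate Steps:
G(F, j) = 13*j + F*j (G(F, j) = F*j + 13*j = 13*j + F*j)
3511 + G(-24, 35) = 3511 + 35*(13 - 24) = 3511 + 35*(-11) = 3511 - 385 = 3126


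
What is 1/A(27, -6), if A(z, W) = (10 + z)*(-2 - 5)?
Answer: -1/259 ≈ -0.0038610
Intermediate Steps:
A(z, W) = -70 - 7*z (A(z, W) = (10 + z)*(-7) = -70 - 7*z)
1/A(27, -6) = 1/(-70 - 7*27) = 1/(-70 - 189) = 1/(-259) = -1/259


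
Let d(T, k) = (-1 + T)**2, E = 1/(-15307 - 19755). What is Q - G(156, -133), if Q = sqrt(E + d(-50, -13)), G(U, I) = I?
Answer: 133 + sqrt(3197523303182)/35062 ≈ 184.00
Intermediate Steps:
E = -1/35062 (E = 1/(-35062) = -1/35062 ≈ -2.8521e-5)
Q = sqrt(3197523303182)/35062 (Q = sqrt(-1/35062 + (-1 - 50)**2) = sqrt(-1/35062 + (-51)**2) = sqrt(-1/35062 + 2601) = sqrt(91196261/35062) = sqrt(3197523303182)/35062 ≈ 51.000)
Q - G(156, -133) = sqrt(3197523303182)/35062 - 1*(-133) = sqrt(3197523303182)/35062 + 133 = 133 + sqrt(3197523303182)/35062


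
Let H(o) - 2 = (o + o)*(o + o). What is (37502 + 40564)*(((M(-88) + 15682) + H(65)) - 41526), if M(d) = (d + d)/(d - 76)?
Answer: -28617278148/41 ≈ -6.9798e+8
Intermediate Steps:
M(d) = 2*d/(-76 + d) (M(d) = (2*d)/(-76 + d) = 2*d/(-76 + d))
H(o) = 2 + 4*o² (H(o) = 2 + (o + o)*(o + o) = 2 + (2*o)*(2*o) = 2 + 4*o²)
(37502 + 40564)*(((M(-88) + 15682) + H(65)) - 41526) = (37502 + 40564)*(((2*(-88)/(-76 - 88) + 15682) + (2 + 4*65²)) - 41526) = 78066*(((2*(-88)/(-164) + 15682) + (2 + 4*4225)) - 41526) = 78066*(((2*(-88)*(-1/164) + 15682) + (2 + 16900)) - 41526) = 78066*(((44/41 + 15682) + 16902) - 41526) = 78066*((643006/41 + 16902) - 41526) = 78066*(1335988/41 - 41526) = 78066*(-366578/41) = -28617278148/41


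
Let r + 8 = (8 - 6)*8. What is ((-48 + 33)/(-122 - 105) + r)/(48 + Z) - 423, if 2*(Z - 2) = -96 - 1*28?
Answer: -1154083/2724 ≈ -423.67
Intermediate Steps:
r = 8 (r = -8 + (8 - 6)*8 = -8 + 2*8 = -8 + 16 = 8)
Z = -60 (Z = 2 + (-96 - 1*28)/2 = 2 + (-96 - 28)/2 = 2 + (½)*(-124) = 2 - 62 = -60)
((-48 + 33)/(-122 - 105) + r)/(48 + Z) - 423 = ((-48 + 33)/(-122 - 105) + 8)/(48 - 60) - 423 = (-15/(-227) + 8)/(-12) - 423 = (-15*(-1/227) + 8)*(-1/12) - 423 = (15/227 + 8)*(-1/12) - 423 = (1831/227)*(-1/12) - 423 = -1831/2724 - 423 = -1154083/2724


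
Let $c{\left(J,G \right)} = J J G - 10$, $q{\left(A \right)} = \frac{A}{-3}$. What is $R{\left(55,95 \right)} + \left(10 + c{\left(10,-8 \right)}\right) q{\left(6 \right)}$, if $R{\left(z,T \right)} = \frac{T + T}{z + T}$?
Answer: $\frac{24019}{15} \approx 1601.3$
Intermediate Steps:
$R{\left(z,T \right)} = \frac{2 T}{T + z}$
$q{\left(A \right)} = - \frac{A}{3}$ ($q{\left(A \right)} = A \left(- \frac{1}{3}\right) = - \frac{A}{3}$)
$c{\left(J,G \right)} = -10 + G J^{2}$ ($c{\left(J,G \right)} = J^{2} G - 10 = G J^{2} - 10 = -10 + G J^{2}$)
$R{\left(55,95 \right)} + \left(10 + c{\left(10,-8 \right)}\right) q{\left(6 \right)} = 2 \cdot 95 \frac{1}{95 + 55} + \left(10 - \left(10 + 8 \cdot 10^{2}\right)\right) \left(\left(- \frac{1}{3}\right) 6\right) = 2 \cdot 95 \cdot \frac{1}{150} + \left(10 - 810\right) \left(-2\right) = \frac{19}{15} + \left(10 - 810\right) \left(-2\right) = \frac{19}{15} - -1600 = \frac{19}{15} + 1600 = \frac{24019}{15}$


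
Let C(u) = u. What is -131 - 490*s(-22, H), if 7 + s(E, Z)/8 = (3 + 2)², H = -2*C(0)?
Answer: -70691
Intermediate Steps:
H = 0 (H = -2*0 = 0)
s(E, Z) = 144 (s(E, Z) = -56 + 8*(3 + 2)² = -56 + 8*5² = -56 + 8*25 = -56 + 200 = 144)
-131 - 490*s(-22, H) = -131 - 490*144 = -131 - 70560 = -70691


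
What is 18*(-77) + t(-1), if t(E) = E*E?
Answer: -1385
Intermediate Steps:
t(E) = E²
18*(-77) + t(-1) = 18*(-77) + (-1)² = -1386 + 1 = -1385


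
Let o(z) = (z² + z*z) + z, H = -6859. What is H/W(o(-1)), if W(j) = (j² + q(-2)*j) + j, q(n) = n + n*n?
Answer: -6859/4 ≈ -1714.8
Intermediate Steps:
q(n) = n + n²
o(z) = z + 2*z² (o(z) = (z² + z²) + z = 2*z² + z = z + 2*z²)
W(j) = j² + 3*j (W(j) = (j² + (-2*(1 - 2))*j) + j = (j² + (-2*(-1))*j) + j = (j² + 2*j) + j = j² + 3*j)
H/W(o(-1)) = -6859*(-1/((1 + 2*(-1))*(3 - (1 + 2*(-1))))) = -6859*(-1/((1 - 2)*(3 - (1 - 2)))) = -6859/(3 - 1*(-1)) = -6859/(3 + 1) = -6859/(1*4) = -6859/4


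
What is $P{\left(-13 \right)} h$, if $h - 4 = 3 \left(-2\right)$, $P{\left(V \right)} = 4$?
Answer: $-8$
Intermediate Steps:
$h = -2$ ($h = 4 + 3 \left(-2\right) = 4 - 6 = -2$)
$P{\left(-13 \right)} h = 4 \left(-2\right) = -8$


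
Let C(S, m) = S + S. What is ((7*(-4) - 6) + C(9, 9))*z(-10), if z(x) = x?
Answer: 160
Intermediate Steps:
C(S, m) = 2*S
((7*(-4) - 6) + C(9, 9))*z(-10) = ((7*(-4) - 6) + 2*9)*(-10) = ((-28 - 6) + 18)*(-10) = (-34 + 18)*(-10) = -16*(-10) = 160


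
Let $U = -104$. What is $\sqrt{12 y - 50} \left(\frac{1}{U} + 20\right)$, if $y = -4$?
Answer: $\frac{14553 i \sqrt{2}}{104} \approx 197.89 i$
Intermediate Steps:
$\sqrt{12 y - 50} \left(\frac{1}{U} + 20\right) = \sqrt{12 \left(-4\right) - 50} \left(\frac{1}{-104} + 20\right) = \sqrt{-48 - 50} \left(- \frac{1}{104} + 20\right) = \sqrt{-98} \cdot \frac{2079}{104} = 7 i \sqrt{2} \cdot \frac{2079}{104} = \frac{14553 i \sqrt{2}}{104}$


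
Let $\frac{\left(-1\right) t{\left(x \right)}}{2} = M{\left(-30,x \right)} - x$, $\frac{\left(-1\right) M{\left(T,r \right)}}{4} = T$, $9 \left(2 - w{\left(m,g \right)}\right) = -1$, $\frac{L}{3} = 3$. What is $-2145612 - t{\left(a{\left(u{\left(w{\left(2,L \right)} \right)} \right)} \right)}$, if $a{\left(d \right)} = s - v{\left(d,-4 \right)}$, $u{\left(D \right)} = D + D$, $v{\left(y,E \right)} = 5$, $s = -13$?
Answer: $-2145336$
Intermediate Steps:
$L = 9$ ($L = 3 \cdot 3 = 9$)
$w{\left(m,g \right)} = \frac{19}{9}$ ($w{\left(m,g \right)} = 2 - - \frac{1}{9} = 2 + \frac{1}{9} = \frac{19}{9}$)
$M{\left(T,r \right)} = - 4 T$
$u{\left(D \right)} = 2 D$
$a{\left(d \right)} = -18$ ($a{\left(d \right)} = -13 - 5 = -18$)
$t{\left(x \right)} = -240 + 2 x$ ($t{\left(x \right)} = - 2 \left(\left(-4\right) \left(-30\right) - x\right) = - 2 \left(120 - x\right) = -240 + 2 x$)
$-2145612 - t{\left(a{\left(u{\left(w{\left(2,L \right)} \right)} \right)} \right)} = -2145612 - \left(-240 + 2 \left(-18\right)\right) = -2145612 - \left(-240 - 36\right) = -2145612 - -276 = -2145612 + 276 = -2145336$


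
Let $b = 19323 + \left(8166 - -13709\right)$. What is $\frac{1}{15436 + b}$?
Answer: $\frac{1}{56634} \approx 1.7657 \cdot 10^{-5}$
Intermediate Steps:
$b = 41198$ ($b = 19323 + \left(8166 + 13709\right) = 19323 + 21875 = 41198$)
$\frac{1}{15436 + b} = \frac{1}{15436 + 41198} = \frac{1}{56634}$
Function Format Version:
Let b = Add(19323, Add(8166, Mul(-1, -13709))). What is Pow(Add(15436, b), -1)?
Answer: Rational(1, 56634) ≈ 1.7657e-5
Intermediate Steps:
b = 41198 (b = Add(19323, Add(8166, 13709)) = Add(19323, 21875) = 41198)
Pow(Add(15436, b), -1) = Pow(Add(15436, 41198), -1) = Pow(56634, -1) = Rational(1, 56634)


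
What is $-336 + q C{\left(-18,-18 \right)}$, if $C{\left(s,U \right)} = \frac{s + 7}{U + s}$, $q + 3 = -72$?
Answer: $- \frac{4307}{12} \approx -358.92$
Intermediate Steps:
$q = -75$ ($q = -3 - 72 = -75$)
$C{\left(s,U \right)} = \frac{7 + s}{U + s}$
$-336 + q C{\left(-18,-18 \right)} = -336 - 75 \frac{7 - 18}{-18 - 18} = -336 - 75 \frac{1}{-36} \left(-11\right) = -336 - 75 \left(\left(- \frac{1}{36}\right) \left(-11\right)\right) = -336 - \frac{275}{12} = - \frac{4307}{12}$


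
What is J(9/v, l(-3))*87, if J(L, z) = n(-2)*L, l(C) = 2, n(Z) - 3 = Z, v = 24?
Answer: 261/8 ≈ 32.625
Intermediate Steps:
n(Z) = 3 + Z
J(L, z) = L (J(L, z) = (3 - 2)*L = 1*L = L)
J(9/v, l(-3))*87 = (9/24)*87 = (9*(1/24))*87 = (3/8)*87 = 261/8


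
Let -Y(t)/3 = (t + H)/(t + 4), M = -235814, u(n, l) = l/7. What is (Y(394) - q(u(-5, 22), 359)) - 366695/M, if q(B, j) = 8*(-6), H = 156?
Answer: 2130921083/46926986 ≈ 45.409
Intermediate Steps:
u(n, l) = l/7 (u(n, l) = l*(1/7) = l/7)
q(B, j) = -48
Y(t) = -3*(156 + t)/(4 + t) (Y(t) = -3*(t + 156)/(t + 4) = -3*(156 + t)/(4 + t))
(Y(394) - q(u(-5, 22), 359)) - 366695/M = (3*(-156 - 1*394)/(4 + 394) - 1*(-48)) - 366695/(-235814) = (3*(-156 - 394)/398 + 48) - 366695*(-1/235814) = (3*(1/398)*(-550) + 48) + 366695/235814 = (-825/199 + 48) + 366695/235814 = 8727/199 + 366695/235814 = 2130921083/46926986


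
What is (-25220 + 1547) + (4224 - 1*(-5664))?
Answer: -13785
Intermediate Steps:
(-25220 + 1547) + (4224 - 1*(-5664)) = -23673 + (4224 + 5664) = -23673 + 9888 = -13785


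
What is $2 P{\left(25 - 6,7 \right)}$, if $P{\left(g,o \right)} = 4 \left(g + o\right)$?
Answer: $208$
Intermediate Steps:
$P{\left(g,o \right)} = 4 g + 4 o$
$2 P{\left(25 - 6,7 \right)} = 2 \left(4 \left(25 - 6\right) + 4 \cdot 7\right) = 2 \left(4 \left(25 - 6\right) + 28\right) = 2 \left(4 \cdot 19 + 28\right) = 2 \left(76 + 28\right) = 2 \cdot 104 = 208$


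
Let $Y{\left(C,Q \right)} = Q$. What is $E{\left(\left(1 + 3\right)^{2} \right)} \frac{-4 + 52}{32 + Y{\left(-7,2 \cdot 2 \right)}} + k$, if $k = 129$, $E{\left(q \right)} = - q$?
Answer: $\frac{323}{3} \approx 107.67$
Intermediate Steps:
$E{\left(\left(1 + 3\right)^{2} \right)} \frac{-4 + 52}{32 + Y{\left(-7,2 \cdot 2 \right)}} + k = - \left(1 + 3\right)^{2} \frac{-4 + 52}{32 + 2 \cdot 2} + 129 = - 4^{2} \frac{48}{32 + 4} + 129 = \left(-1\right) 16 \cdot \frac{48}{36} + 129 = - 16 \cdot 48 \cdot \frac{1}{36} + 129 = \left(-16\right) \frac{4}{3} + 129 = - \frac{64}{3} + 129 = \frac{323}{3}$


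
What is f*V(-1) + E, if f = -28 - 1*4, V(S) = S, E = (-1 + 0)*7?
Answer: 25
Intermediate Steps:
E = -7 (E = -1*7 = -7)
f = -32 (f = -28 - 4 = -32)
f*V(-1) + E = -32*(-1) - 7 = 32 - 7 = 25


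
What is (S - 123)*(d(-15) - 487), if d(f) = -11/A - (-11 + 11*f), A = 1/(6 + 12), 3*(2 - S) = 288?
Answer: 110453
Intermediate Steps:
S = -94 (S = 2 - ⅓*288 = 2 - 96 = -94)
A = 1/18 ≈ 0.055556
d(f) = -187 - 11*f (d(f) = -11/1/18 - (-11 + 11*f) = -11*18 - (-11 + 11*f) = -198 - 11*(-1 + f) = -198 + (11 - 11*f) = -187 - 11*f)
(S - 123)*(d(-15) - 487) = (-94 - 123)*((-187 - 11*(-15)) - 487) = -217*((-187 + 165) - 487) = -217*(-22 - 487) = -217*(-509) = 110453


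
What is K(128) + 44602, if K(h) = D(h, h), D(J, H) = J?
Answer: 44730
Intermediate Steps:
K(h) = h
K(128) + 44602 = 128 + 44602 = 44730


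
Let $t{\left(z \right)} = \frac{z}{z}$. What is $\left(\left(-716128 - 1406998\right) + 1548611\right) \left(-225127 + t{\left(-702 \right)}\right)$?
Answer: $129338263890$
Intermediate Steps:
$t{\left(z \right)} = 1$
$\left(\left(-716128 - 1406998\right) + 1548611\right) \left(-225127 + t{\left(-702 \right)}\right) = \left(\left(-716128 - 1406998\right) + 1548611\right) \left(-225127 + 1\right) = \left(\left(-716128 - 1406998\right) + 1548611\right) \left(-225126\right) = \left(-2123126 + 1548611\right) \left(-225126\right) = \left(-574515\right) \left(-225126\right) = 129338263890$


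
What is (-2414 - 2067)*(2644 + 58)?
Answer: -12107662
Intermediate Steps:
(-2414 - 2067)*(2644 + 58) = -4481*2702 = -12107662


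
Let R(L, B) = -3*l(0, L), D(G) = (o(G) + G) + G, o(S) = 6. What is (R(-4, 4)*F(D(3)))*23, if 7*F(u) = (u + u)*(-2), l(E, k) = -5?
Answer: -16560/7 ≈ -2365.7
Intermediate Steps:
D(G) = 6 + 2*G (D(G) = (6 + G) + G = 6 + 2*G)
R(L, B) = 15 (R(L, B) = -3*(-5) = 15)
F(u) = -4*u/7 (F(u) = ((u + u)*(-2))/7 = ((2*u)*(-2))/7 = (-4*u)/7 = -4*u/7)
(R(-4, 4)*F(D(3)))*23 = (15*(-4*(6 + 2*3)/7))*23 = (15*(-4*(6 + 6)/7))*23 = (15*(-4/7*12))*23 = (15*(-48/7))*23 = -720/7*23 = -16560/7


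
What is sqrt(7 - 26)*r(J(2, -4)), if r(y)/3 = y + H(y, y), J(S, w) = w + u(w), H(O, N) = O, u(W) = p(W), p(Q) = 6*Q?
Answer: -168*I*sqrt(19) ≈ -732.29*I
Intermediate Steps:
u(W) = 6*W
J(S, w) = 7*w (J(S, w) = w + 6*w = 7*w)
r(y) = 6*y (r(y) = 3*(y + y) = 3*(2*y) = 6*y)
sqrt(7 - 26)*r(J(2, -4)) = sqrt(7 - 26)*(6*(7*(-4))) = sqrt(-19)*(6*(-28)) = (I*sqrt(19))*(-168) = -168*I*sqrt(19)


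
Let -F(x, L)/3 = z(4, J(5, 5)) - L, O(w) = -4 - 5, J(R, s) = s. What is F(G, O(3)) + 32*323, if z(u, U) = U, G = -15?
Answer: 10294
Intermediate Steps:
O(w) = -9
F(x, L) = -15 + 3*L (F(x, L) = -3*(5 - L) = -15 + 3*L)
F(G, O(3)) + 32*323 = (-15 + 3*(-9)) + 32*323 = (-15 - 27) + 10336 = -42 + 10336 = 10294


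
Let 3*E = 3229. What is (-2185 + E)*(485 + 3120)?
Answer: -11990230/3 ≈ -3.9967e+6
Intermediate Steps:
E = 3229/3 (E = (1/3)*3229 = 3229/3 ≈ 1076.3)
(-2185 + E)*(485 + 3120) = (-2185 + 3229/3)*(485 + 3120) = -3326/3*3605 = -11990230/3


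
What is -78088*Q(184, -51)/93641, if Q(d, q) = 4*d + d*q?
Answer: 675305024/93641 ≈ 7211.6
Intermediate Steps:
-78088*Q(184, -51)/93641 = -78088/(93641/((184*(4 - 51)))) = -78088/(93641/((184*(-47)))) = -78088/(93641/(-8648)) = -78088/(93641*(-1/8648)) = -78088/(-93641/8648) = -78088*(-8648/93641) = 675305024/93641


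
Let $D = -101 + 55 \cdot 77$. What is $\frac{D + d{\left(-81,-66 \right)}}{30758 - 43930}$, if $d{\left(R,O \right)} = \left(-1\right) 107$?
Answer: $- \frac{4027}{13172} \approx -0.30572$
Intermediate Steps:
$D = 4134$ ($D = -101 + 4235 = 4134$)
$d{\left(R,O \right)} = -107$
$\frac{D + d{\left(-81,-66 \right)}}{30758 - 43930} = \frac{4134 - 107}{30758 - 43930} = \frac{4027}{-13172} = 4027 \left(- \frac{1}{13172}\right) = - \frac{4027}{13172}$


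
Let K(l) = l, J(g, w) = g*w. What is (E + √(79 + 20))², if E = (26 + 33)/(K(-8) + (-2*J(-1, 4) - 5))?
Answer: 5956/25 - 354*√11/5 ≈ 3.4230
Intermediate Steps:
E = -59/5 (E = (26 + 33)/(-8 + (-(-2)*4 - 5)) = 59/(-8 + (-2*(-4) - 5)) = 59/(-8 + (8 - 5)) = 59/(-8 + 3) = 59/(-5) = 59*(-⅕) = -59/5 ≈ -11.800)
(E + √(79 + 20))² = (-59/5 + √(79 + 20))² = (-59/5 + √99)² = (-59/5 + 3*√11)²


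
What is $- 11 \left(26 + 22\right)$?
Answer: $-528$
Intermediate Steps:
$- 11 \left(26 + 22\right) = \left(-11\right) 48 = -528$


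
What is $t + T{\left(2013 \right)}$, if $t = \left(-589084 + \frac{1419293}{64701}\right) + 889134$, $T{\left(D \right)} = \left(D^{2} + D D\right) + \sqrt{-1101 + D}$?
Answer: $\frac{543773727281}{64701} + 4 \sqrt{57} \approx 8.4044 \cdot 10^{6}$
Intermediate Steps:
$T{\left(D \right)} = \sqrt{-1101 + D} + 2 D^{2}$ ($T{\left(D \right)} = \left(D^{2} + D^{2}\right) + \sqrt{-1101 + D} = 2 D^{2} + \sqrt{-1101 + D} = \sqrt{-1101 + D} + 2 D^{2}$)
$t = \frac{19414954343}{64701}$ ($t = \left(-589084 + 1419293 \cdot \frac{1}{64701}\right) + 889134 = \left(-589084 + \frac{1419293}{64701}\right) + 889134 = - \frac{38112904591}{64701} + 889134 = \frac{19414954343}{64701} \approx 3.0007 \cdot 10^{5}$)
$t + T{\left(2013 \right)} = \frac{19414954343}{64701} + \left(\sqrt{-1101 + 2013} + 2 \cdot 2013^{2}\right) = \frac{19414954343}{64701} + \left(\sqrt{912} + 2 \cdot 4052169\right) = \frac{19414954343}{64701} + \left(4 \sqrt{57} + 8104338\right) = \frac{19414954343}{64701} + \left(8104338 + 4 \sqrt{57}\right) = \frac{543773727281}{64701} + 4 \sqrt{57}$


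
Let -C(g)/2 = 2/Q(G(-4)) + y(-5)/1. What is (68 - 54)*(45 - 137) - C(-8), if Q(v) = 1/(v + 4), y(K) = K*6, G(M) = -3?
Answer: -1344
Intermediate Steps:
y(K) = 6*K
Q(v) = 1/(4 + v)
C(g) = 56 (C(g) = -2*(2/(1/(4 - 3)) + (6*(-5))/1) = -2*(2/(1/1) - 30*1) = -2*(2/1 - 30) = -2*(2*1 - 30) = -2*(2 - 30) = -2*(-28) = 56)
(68 - 54)*(45 - 137) - C(-8) = (68 - 54)*(45 - 137) - 1*56 = 14*(-92) - 56 = -1288 - 56 = -1344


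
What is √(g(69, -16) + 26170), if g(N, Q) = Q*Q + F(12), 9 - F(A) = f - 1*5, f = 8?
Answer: 8*√413 ≈ 162.58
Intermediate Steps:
F(A) = 6 (F(A) = 9 - (8 - 1*5) = 9 - (8 - 5) = 9 - 1*3 = 9 - 3 = 6)
g(N, Q) = 6 + Q² (g(N, Q) = Q*Q + 6 = Q² + 6 = 6 + Q²)
√(g(69, -16) + 26170) = √((6 + (-16)²) + 26170) = √((6 + 256) + 26170) = √(262 + 26170) = √26432 = 8*√413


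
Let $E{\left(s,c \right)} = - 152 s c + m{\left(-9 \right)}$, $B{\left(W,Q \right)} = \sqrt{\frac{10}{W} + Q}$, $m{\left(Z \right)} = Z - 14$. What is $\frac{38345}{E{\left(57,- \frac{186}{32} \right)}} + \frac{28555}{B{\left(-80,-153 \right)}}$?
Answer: $\frac{76690}{100673} - \frac{11422 i \sqrt{2}}{7} \approx 0.76177 - 2307.6 i$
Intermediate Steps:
$m{\left(Z \right)} = -14 + Z$
$B{\left(W,Q \right)} = \sqrt{Q + \frac{10}{W}}$
$E{\left(s,c \right)} = -23 - 152 c s$ ($E{\left(s,c \right)} = - 152 s c - 23 = - 152 c s - 23 = -23 - 152 c s$)
$\frac{38345}{E{\left(57,- \frac{186}{32} \right)}} + \frac{28555}{B{\left(-80,-153 \right)}} = \frac{38345}{-23 - 152 \left(- \frac{186}{32}\right) 57} + \frac{28555}{\sqrt{-153 + \frac{10}{-80}}} = \frac{38345}{-23 - 152 \left(\left(-186\right) \frac{1}{32}\right) 57} + \frac{28555}{\sqrt{-153 + 10 \left(- \frac{1}{80}\right)}} = \frac{38345}{-23 - \left(- \frac{1767}{2}\right) 57} + \frac{28555}{\sqrt{-153 - \frac{1}{8}}} = \frac{38345}{-23 + \frac{100719}{2}} + \frac{28555}{\sqrt{- \frac{1225}{8}}} = \frac{38345}{\frac{100673}{2}} + \frac{28555}{\frac{35}{4} i \sqrt{2}} = 38345 \cdot \frac{2}{100673} + 28555 \left(- \frac{2 i \sqrt{2}}{35}\right) = \frac{76690}{100673} - \frac{11422 i \sqrt{2}}{7}$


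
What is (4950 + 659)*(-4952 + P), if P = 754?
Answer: -23546582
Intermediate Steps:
(4950 + 659)*(-4952 + P) = (4950 + 659)*(-4952 + 754) = 5609*(-4198) = -23546582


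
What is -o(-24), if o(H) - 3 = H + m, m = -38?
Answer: 59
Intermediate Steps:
o(H) = -35 + H (o(H) = 3 + (H - 38) = 3 + (-38 + H) = -35 + H)
-o(-24) = -(-35 - 24) = -1*(-59) = 59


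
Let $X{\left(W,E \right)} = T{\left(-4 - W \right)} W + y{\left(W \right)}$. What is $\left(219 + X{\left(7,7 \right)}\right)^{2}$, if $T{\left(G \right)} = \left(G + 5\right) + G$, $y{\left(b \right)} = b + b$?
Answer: $12996$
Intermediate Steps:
$y{\left(b \right)} = 2 b$
$T{\left(G \right)} = 5 + 2 G$ ($T{\left(G \right)} = \left(5 + G\right) + G = 5 + 2 G$)
$X{\left(W,E \right)} = 2 W + W \left(-3 - 2 W\right)$ ($X{\left(W,E \right)} = \left(5 + 2 \left(-4 - W\right)\right) W + 2 W = \left(5 - \left(8 + 2 W\right)\right) W + 2 W = \left(-3 - 2 W\right) W + 2 W = W \left(-3 - 2 W\right) + 2 W = 2 W + W \left(-3 - 2 W\right)$)
$\left(219 + X{\left(7,7 \right)}\right)^{2} = \left(219 + 7 \left(-1 - 14\right)\right)^{2} = \left(219 + 7 \left(-15\right)\right)^{2} = \left(219 - 105\right)^{2} = 114^{2} = 12996$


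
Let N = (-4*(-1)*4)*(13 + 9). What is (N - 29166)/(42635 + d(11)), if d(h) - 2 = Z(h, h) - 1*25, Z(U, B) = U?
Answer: -28814/42623 ≈ -0.67602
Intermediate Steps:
N = 352 (N = (4*4)*22 = 16*22 = 352)
d(h) = -23 + h (d(h) = 2 + (h - 1*25) = 2 + (h - 25) = 2 + (-25 + h) = -23 + h)
(N - 29166)/(42635 + d(11)) = (352 - 29166)/(42635 + (-23 + 11)) = -28814/(42635 - 12) = -28814/42623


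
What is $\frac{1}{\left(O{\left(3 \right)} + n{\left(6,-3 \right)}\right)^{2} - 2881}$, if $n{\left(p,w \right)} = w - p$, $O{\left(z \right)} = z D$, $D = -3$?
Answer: $- \frac{1}{2557} \approx -0.00039108$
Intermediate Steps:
$O{\left(z \right)} = - 3 z$ ($O{\left(z \right)} = z \left(-3\right) = - 3 z$)
$\frac{1}{\left(O{\left(3 \right)} + n{\left(6,-3 \right)}\right)^{2} - 2881} = \frac{1}{\left(\left(-3\right) 3 - 9\right)^{2} - 2881} = \frac{1}{\left(-9 - 9\right)^{2} - 2881} = \frac{1}{\left(-18\right)^{2} - 2881} = \frac{1}{324 - 2881} = \frac{1}{-2557} = - \frac{1}{2557}$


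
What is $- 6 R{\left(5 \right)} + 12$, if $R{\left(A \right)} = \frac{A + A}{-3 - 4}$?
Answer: $\frac{144}{7} \approx 20.571$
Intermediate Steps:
$R{\left(A \right)} = - \frac{2 A}{7}$ ($R{\left(A \right)} = \frac{2 A}{-7} = 2 A \left(- \frac{1}{7}\right) = - \frac{2 A}{7}$)
$- 6 R{\left(5 \right)} + 12 = - 6 \left(\left(- \frac{2}{7}\right) 5\right) + 12 = \left(-6\right) \left(- \frac{10}{7}\right) + 12 = \frac{60}{7} + 12 = \frac{144}{7}$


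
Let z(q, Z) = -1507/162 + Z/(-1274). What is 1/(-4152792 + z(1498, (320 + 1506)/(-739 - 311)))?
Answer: -9029475/37497615528287 ≈ -2.4080e-7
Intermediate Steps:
z(q, Z) = -1507/162 - Z/1274 (z(q, Z) = -1507*1/162 + Z*(-1/1274) = -1507/162 - Z/1274)
1/(-4152792 + z(1498, (320 + 1506)/(-739 - 311))) = 1/(-4152792 + (-1507/162 - (320 + 1506)/(1274*(-739 - 311)))) = 1/(-4152792 + (-1507/162 - 913/(637*(-1050)))) = 1/(-4152792 + (-1507/162 - 913*(-1)/(637*1050))) = 1/(-4152792 + (-1507/162 - 1/1274*(-913/525))) = 1/(-4152792 + (-1507/162 + 913/668850)) = 1/(-4152792 - 83984087/9029475) = 1/(-37497615528287/9029475) = -9029475/37497615528287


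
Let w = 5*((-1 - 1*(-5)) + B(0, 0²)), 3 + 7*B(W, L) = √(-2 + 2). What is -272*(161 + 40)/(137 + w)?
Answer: -95676/271 ≈ -353.05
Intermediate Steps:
B(W, L) = -3/7 (B(W, L) = -3/7 + √(-2 + 2)/7 = -3/7 + √0/7 = -3/7 + (⅐)*0 = -3/7 + 0 = -3/7)
w = 125/7 (w = 5*((-1 - 1*(-5)) - 3/7) = 5*((-1 + 5) - 3/7) = 5*(4 - 3/7) = 5*(25/7) = 125/7 ≈ 17.857)
-272*(161 + 40)/(137 + w) = -272*(161 + 40)/(137 + 125/7) = -54672/1084/7 = -54672*7/1084 = -272*1407/1084 = -95676/271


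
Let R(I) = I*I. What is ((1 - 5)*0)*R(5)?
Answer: 0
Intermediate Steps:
R(I) = I**2
((1 - 5)*0)*R(5) = ((1 - 5)*0)*5**2 = -4*0*25 = 0*25 = 0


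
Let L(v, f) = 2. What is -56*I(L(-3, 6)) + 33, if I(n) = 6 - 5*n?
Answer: 257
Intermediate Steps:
-56*I(L(-3, 6)) + 33 = -56*(6 - 5*2) + 33 = -56*(6 - 10) + 33 = -56*(-4) + 33 = 224 + 33 = 257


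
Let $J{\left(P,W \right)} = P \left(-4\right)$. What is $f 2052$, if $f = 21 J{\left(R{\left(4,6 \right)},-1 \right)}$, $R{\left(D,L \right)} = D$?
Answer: $-689472$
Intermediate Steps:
$J{\left(P,W \right)} = - 4 P$
$f = -336$ ($f = 21 \left(\left(-4\right) 4\right) = 21 \left(-16\right) = -336$)
$f 2052 = \left(-336\right) 2052 = -689472$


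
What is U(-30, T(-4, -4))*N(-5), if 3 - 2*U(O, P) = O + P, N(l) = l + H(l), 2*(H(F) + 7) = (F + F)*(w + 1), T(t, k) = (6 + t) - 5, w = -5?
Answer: 144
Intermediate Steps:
T(t, k) = 1 + t
H(F) = -7 - 4*F (H(F) = -7 + ((F + F)*(-5 + 1))/2 = -7 + ((2*F)*(-4))/2 = -7 + (-8*F)/2 = -7 - 4*F)
N(l) = -7 - 3*l (N(l) = l + (-7 - 4*l) = -7 - 3*l)
U(O, P) = 3/2 - O/2 - P/2 (U(O, P) = 3/2 - (O + P)/2 = 3/2 + (-O/2 - P/2) = 3/2 - O/2 - P/2)
U(-30, T(-4, -4))*N(-5) = (3/2 - ½*(-30) - (1 - 4)/2)*(-7 - 3*(-5)) = (3/2 + 15 - ½*(-3))*(-7 + 15) = (3/2 + 15 + 3/2)*8 = 18*8 = 144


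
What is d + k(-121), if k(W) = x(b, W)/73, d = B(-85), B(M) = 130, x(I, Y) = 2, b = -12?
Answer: 9492/73 ≈ 130.03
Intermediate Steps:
d = 130
k(W) = 2/73
d + k(-121) = 130 + 2/73 = 9492/73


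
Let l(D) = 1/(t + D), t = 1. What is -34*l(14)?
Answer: -34/15 ≈ -2.2667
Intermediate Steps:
l(D) = 1/(1 + D)
-34*l(14) = -34/(1 + 14) = -34/15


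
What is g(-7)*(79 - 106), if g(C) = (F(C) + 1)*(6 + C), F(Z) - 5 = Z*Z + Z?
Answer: 1296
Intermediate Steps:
F(Z) = 5 + Z + Z**2 (F(Z) = 5 + (Z*Z + Z) = 5 + (Z**2 + Z) = 5 + (Z + Z**2) = 5 + Z + Z**2)
g(C) = (6 + C)*(6 + C + C**2) (g(C) = ((5 + C + C**2) + 1)*(6 + C) = (6 + C + C**2)*(6 + C) = (6 + C)*(6 + C + C**2))
g(-7)*(79 - 106) = (36 + (-7)**3 + 7*(-7)**2 + 12*(-7))*(79 - 106) = (36 - 343 + 7*49 - 84)*(-27) = (36 - 343 + 343 - 84)*(-27) = -48*(-27) = 1296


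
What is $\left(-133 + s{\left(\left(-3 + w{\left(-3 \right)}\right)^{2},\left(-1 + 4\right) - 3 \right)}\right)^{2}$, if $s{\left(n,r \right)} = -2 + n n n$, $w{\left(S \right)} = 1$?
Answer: $5041$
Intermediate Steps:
$s{\left(n,r \right)} = -2 + n^{3}$ ($s{\left(n,r \right)} = -2 + n n^{2} = -2 + n^{3}$)
$\left(-133 + s{\left(\left(-3 + w{\left(-3 \right)}\right)^{2},\left(-1 + 4\right) - 3 \right)}\right)^{2} = \left(-133 - \left(2 - \left(\left(-3 + 1\right)^{2}\right)^{3}\right)\right)^{2} = \left(-133 - \left(2 - \left(\left(-2\right)^{2}\right)^{3}\right)\right)^{2} = \left(-133 - \left(2 - 4^{3}\right)\right)^{2} = \left(-133 + \left(-2 + 64\right)\right)^{2} = \left(-133 + 62\right)^{2} = \left(-71\right)^{2} = 5041$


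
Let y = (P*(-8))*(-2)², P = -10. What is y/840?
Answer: 8/21 ≈ 0.38095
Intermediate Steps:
y = 320 (y = -10*(-8)*(-2)² = 80*4 = 320)
y/840 = 320/840 = 320*(1/840) = 8/21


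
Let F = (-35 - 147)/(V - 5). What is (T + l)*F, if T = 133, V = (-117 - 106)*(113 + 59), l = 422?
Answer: 33670/12787 ≈ 2.6331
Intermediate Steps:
V = -38356 (V = -223*172 = -38356)
F = 182/38361 (F = (-35 - 147)/(-38356 - 5) = -182/(-38361) = -182*(-1/38361) = 182/38361 ≈ 0.0047444)
(T + l)*F = (133 + 422)*(182/38361) = 555*(182/38361) = 33670/12787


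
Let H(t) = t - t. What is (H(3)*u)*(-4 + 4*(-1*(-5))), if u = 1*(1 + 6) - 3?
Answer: 0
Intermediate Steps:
H(t) = 0
u = 4 (u = 1*7 - 3 = 7 - 3 = 4)
(H(3)*u)*(-4 + 4*(-1*(-5))) = (0*4)*(-4 + 4*(-1*(-5))) = 0*(-4 + 4*5) = 0*(-4 + 20) = 0*16 = 0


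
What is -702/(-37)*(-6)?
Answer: -4212/37 ≈ -113.84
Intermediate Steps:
-702/(-37)*(-6) = -702*(-1)/37*(-6) = -27*(-26/37)*(-6) = (702/37)*(-6) = -4212/37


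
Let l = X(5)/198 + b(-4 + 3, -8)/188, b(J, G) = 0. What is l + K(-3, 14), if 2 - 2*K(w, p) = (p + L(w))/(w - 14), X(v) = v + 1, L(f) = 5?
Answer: 1783/1122 ≈ 1.5891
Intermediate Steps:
X(v) = 1 + v
l = 1/33 (l = (1 + 5)/198 + 0/188 = 6*(1/198) + 0*(1/188) = 1/33 + 0 = 1/33 ≈ 0.030303)
K(w, p) = 1 - (5 + p)/(2*(-14 + w)) (K(w, p) = 1 - (p + 5)/(2*(w - 14)) = 1 - (5 + p)/(2*(-14 + w)))
l + K(-3, 14) = 1/33 + (-33 - 1*14 + 2*(-3))/(2*(-14 - 3)) = 1/33 + (1/2)*(-33 - 14 - 6)/(-17) = 1/33 + (1/2)*(-1/17)*(-53) = 1/33 + 53/34 = 1783/1122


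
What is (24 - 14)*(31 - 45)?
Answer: -140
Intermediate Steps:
(24 - 14)*(31 - 45) = 10*(-14) = -140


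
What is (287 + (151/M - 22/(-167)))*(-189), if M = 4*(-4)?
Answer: -140237811/2672 ≈ -52484.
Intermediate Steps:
M = -16
(287 + (151/M - 22/(-167)))*(-189) = (287 + (151/(-16) - 22/(-167)))*(-189) = (287 + (151*(-1/16) - 22*(-1/167)))*(-189) = (287 + (-151/16 + 22/167))*(-189) = (287 - 24865/2672)*(-189) = (741999/2672)*(-189) = -140237811/2672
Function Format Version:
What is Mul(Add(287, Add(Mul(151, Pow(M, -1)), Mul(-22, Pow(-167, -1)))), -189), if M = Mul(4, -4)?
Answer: Rational(-140237811, 2672) ≈ -52484.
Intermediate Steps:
M = -16
Mul(Add(287, Add(Mul(151, Pow(M, -1)), Mul(-22, Pow(-167, -1)))), -189) = Mul(Add(287, Add(Mul(151, Pow(-16, -1)), Mul(-22, Pow(-167, -1)))), -189) = Mul(Add(287, Add(Mul(151, Rational(-1, 16)), Mul(-22, Rational(-1, 167)))), -189) = Mul(Add(287, Add(Rational(-151, 16), Rational(22, 167))), -189) = Mul(Add(287, Rational(-24865, 2672)), -189) = Mul(Rational(741999, 2672), -189) = Rational(-140237811, 2672)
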